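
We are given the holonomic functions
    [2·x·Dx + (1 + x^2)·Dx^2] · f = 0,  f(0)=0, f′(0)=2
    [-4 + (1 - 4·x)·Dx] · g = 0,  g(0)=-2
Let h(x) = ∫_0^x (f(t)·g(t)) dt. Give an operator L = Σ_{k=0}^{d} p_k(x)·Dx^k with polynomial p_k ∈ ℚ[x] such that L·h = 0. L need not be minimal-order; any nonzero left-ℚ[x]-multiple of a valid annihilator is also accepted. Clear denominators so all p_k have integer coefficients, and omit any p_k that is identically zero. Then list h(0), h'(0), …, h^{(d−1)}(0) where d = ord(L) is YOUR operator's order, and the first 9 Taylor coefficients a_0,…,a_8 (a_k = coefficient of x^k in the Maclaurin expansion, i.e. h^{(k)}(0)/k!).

f: a_k = 0, 2, 0, -2/3, 0, 2/5, 0, -2/7, 0, …
g: a_k = -2, -8, -32, -128, -512, -2048, -8192, -32768, -131072, …
f·g: L₀ = L_f ⊗_s L_g, ord ≤ 2·1.
Integrate: L := L₀·Dx.
L = 8·x·Dx + (8 - 2·x + 16·x^2)·Dx^2 + (-1 + 4·x - x^2 + 4·x^3)·Dx^3  (order 3).
h: a_k = 0, 0, -2, -16/3, -47/3, -752/15, -7526/45, -60208/105, -421441/210, …
ICs: h(0) = 0, h′(0) = 0, h′′(0) = -4.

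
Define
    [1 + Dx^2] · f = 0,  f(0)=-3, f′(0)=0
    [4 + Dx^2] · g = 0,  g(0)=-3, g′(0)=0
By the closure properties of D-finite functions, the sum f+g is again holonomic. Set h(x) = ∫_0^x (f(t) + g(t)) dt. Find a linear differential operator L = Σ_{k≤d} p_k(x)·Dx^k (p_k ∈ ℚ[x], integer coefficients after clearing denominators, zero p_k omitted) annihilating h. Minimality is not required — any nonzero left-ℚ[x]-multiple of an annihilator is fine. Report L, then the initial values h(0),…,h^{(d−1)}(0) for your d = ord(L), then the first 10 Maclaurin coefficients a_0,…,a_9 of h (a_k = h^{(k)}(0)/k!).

f: a_k = -3, 0, 3/2, 0, -1/8, 0, 1/240, 0, -1/13440, 0, …
g: a_k = -3, 0, 6, 0, -2, 0, 4/15, 0, -2/105, 0, …
L₀ := lclm(L_f,L_g); ord L₀ ≤ 2+2.
h=∫h₀ ⇒ L = L₀·Dx.
L = 4·Dx + 5·Dx^3 + Dx^5  (order 5).
h: a_k = 0, -6, 0, 5/2, 0, -17/40, 0, 13/336, 0, -257/120960, …
ICs: h(0) = 0, h′(0) = -6, h′′(0) = 0, h′′′(0) = 15, h′′′′(0) = 0.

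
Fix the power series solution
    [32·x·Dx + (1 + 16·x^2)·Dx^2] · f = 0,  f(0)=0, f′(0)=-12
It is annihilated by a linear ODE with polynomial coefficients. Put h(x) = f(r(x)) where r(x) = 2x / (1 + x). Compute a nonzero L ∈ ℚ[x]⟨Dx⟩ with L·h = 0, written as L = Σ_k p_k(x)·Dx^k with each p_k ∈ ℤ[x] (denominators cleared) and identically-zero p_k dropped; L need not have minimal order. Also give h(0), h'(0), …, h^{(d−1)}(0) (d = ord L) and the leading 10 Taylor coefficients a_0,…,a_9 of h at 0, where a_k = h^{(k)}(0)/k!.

L = (2 + 130·x)·Dx + (1 + 2·x + 65·x^2)·Dx^2  (order 2).
h: a_k = 0, -24, 24, 488, -1512, -83064/5, 93208, 4280664/7, -5614056, -62806088/3, …
ICs: h(0) = 0, h′(0) = -24.

f: a_k = 0, -12, 0, 64, 0, -3072/5, 0, 49152/7, 0, -262144/3, …
f∘r: x↦r, Dx↦Dx/r' in L_f ⇒ L₀.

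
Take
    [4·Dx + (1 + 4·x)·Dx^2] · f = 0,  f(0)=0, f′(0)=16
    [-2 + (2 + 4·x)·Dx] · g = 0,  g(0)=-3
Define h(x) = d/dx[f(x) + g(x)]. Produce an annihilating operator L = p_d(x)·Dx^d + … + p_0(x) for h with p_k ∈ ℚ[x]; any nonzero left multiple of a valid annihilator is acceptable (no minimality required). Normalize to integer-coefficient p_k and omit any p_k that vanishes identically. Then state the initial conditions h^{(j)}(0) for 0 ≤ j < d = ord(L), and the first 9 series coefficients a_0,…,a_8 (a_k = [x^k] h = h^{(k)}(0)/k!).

f: a_k = 0, 16, -32, 256/3, -256, 4096/5, -8192/3, 65536/7, -32768, …
g: a_k = -3, -3, 3/2, -3/2, 15/8, -21/8, 63/16, -99/16, 1287/128, …
f+g: L₀ = lclm(L_f,L_g), ord ≤ 2+1.
Differentiate: ansatz ord ≤ ord L₀ ⇒ L.
L = (20 + 16·x) + (29 + 104·x + 80·x^2)·Dx + (3 + 22·x + 48·x^2 + 32·x^3)·Dx^2  (order 2).
h: a_k = 13, -61, 503/2, -2033/2, 32663/8, -130883/8, 1047883/16, -4193017/16, 134198423/128, …
ICs: h(0) = 13, h′(0) = -61.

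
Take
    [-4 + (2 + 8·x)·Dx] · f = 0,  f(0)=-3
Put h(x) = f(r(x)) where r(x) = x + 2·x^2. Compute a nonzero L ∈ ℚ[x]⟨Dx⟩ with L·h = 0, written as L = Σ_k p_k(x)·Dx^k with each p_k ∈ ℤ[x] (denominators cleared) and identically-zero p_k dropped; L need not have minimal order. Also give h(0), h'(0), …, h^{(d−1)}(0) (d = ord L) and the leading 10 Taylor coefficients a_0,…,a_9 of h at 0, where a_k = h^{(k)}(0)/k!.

L = (-2 - 8·x) + (1 + 4·x + 8·x^2)·Dx  (order 1).
h: a_k = -3, -6, -6, 12, -18, 12, 36, -168, 366, -324, …
ICs: h(0) = -3.

f: a_k = -3, -6, 6, -12, 30, -84, 252, -792, 2574, -8580, …
h₀=f(r): pull back L_f along r ⇒ L₀.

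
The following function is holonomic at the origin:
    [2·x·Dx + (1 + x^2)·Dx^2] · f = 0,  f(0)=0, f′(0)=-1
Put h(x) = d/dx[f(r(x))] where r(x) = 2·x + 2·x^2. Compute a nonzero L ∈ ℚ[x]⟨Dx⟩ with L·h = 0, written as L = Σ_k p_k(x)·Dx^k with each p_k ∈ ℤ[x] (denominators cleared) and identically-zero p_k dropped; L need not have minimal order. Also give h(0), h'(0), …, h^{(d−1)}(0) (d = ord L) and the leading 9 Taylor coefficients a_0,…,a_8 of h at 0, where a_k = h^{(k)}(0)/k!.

L = (-2 + 8·x + 32·x^2 + 48·x^3 + 24·x^4) + (1 + 2·x + 4·x^2 + 16·x^3 + 20·x^4 + 8·x^5)·Dx  (order 1).
h: a_k = -2, -4, 8, 32, 8, -176, -320, 512, 2656, …
ICs: h(0) = -2.

f: a_k = 0, -1, 0, 1/3, 0, -1/5, 0, 1/7, 0, …
h₀=f(r): pull back L_f along r ⇒ L₀.
h=h₀': d/dx-closure on L₀ ⇒ L.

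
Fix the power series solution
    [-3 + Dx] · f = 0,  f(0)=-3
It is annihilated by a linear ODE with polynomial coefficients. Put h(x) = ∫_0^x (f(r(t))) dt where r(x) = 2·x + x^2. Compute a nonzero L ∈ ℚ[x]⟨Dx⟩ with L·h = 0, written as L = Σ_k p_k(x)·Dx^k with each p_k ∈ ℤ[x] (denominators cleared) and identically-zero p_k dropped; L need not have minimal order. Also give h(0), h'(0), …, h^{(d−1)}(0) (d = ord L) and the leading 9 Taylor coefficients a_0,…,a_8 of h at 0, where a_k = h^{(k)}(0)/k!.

L = (-6 - 6·x)·Dx + Dx^2  (order 2).
h: a_k = 0, -3, -9, -21, -81/2, -135/2, -999/10, -9369/70, -46089/280, …
ICs: h(0) = 0, h′(0) = -3.

f: a_k = -3, -9, -27/2, -27/2, -81/8, -243/40, -243/80, -729/560, -2187/4480, …
Substitute x→r, Dx→(1/r')Dx; clear ⇒ L₀.
h=∫h₀ ⇒ L = L₀·Dx.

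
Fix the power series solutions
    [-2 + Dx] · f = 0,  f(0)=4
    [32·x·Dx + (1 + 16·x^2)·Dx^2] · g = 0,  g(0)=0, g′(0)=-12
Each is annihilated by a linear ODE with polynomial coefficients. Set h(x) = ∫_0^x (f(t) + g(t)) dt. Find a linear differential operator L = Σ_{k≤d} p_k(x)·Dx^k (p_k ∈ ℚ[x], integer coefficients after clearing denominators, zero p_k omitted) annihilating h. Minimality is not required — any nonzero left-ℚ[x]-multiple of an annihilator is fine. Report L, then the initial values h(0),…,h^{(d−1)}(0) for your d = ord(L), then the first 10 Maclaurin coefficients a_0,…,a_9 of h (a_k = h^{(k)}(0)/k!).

L = (32 - 64·x - 1536·x^2 - 1024·x^3)·Dx^2 + (-18 + 704·x^2 - 512·x^4)·Dx^3 + (1 + 16·x + 32·x^2 + 256·x^3 + 256·x^4)·Dx^4  (order 4).
h: a_k = 0, 4, -2, 8/3, 52/3, 8/15, -920/9, 16/315, 276484/315, 8/2835, …
ICs: h(0) = 0, h′(0) = 4, h′′(0) = -4, h′′′(0) = 16.

f: a_k = 4, 8, 8, 16/3, 8/3, 16/15, 16/45, 32/315, 8/315, 16/2835, …
g: a_k = 0, -12, 0, 64, 0, -3072/5, 0, 49152/7, 0, -262144/3, …
h₀=f+g: left-lcm gives L₀, ord ≤ 3.
∫: right-multiply L₀ by Dx.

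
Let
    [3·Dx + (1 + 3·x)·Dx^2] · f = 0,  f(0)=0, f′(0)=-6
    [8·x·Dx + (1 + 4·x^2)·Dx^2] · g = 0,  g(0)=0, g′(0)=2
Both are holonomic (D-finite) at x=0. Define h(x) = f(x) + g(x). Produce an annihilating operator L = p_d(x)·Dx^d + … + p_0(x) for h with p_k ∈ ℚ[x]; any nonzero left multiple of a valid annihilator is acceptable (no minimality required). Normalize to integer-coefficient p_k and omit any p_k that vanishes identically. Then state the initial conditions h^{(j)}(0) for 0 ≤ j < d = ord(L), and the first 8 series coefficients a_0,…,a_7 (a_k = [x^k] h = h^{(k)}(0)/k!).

L = (-24 - 216·x + 288·x^2 + 288·x^3)·Dx + (-26 - 48·x - 120·x^2 + 576·x^3 + 576·x^4)·Dx^2 + (-3 - x + 24·x^2 + 32·x^3 + 144·x^4 + 144·x^5)·Dx^3  (order 3).
h: a_k = 0, -4, 9, -62/3, 81/2, -454/5, 243, -4502/7, …
ICs: h(0) = 0, h′(0) = -4, h′′(0) = 18.

f: a_k = 0, -6, 9, -18, 81/2, -486/5, 243, -4374/7, …
g: a_k = 0, 2, 0, -8/3, 0, 32/5, 0, -128/7, …
h₀=f+g: left-lcm gives L₀, ord ≤ 4.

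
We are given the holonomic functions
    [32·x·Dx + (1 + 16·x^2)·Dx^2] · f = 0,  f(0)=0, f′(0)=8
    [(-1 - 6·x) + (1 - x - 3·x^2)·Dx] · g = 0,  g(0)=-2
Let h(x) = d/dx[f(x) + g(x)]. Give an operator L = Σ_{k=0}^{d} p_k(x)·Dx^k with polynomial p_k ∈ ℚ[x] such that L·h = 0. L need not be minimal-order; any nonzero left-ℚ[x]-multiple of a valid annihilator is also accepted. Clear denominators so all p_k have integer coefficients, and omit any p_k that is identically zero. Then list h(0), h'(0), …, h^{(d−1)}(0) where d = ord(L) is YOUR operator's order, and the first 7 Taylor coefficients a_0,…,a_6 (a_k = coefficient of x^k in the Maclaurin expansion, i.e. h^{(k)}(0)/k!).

L = (128 - 512·x - 10560·x^2 - 25344·x^3 - 95904·x^4 - 41472·x^6) + (-37 - 208·x + 206·x^2 - 1476·x^3 - 24336·x^4 - 66528·x^5 - 6912·x^6 - 41472·x^7)·Dx + (4 + 21·x + 198·x^2 + 90·x^3 + 1775·x^4 - 4080·x^5 - 6336·x^6 - 2304·x^7 - 6912·x^8)·Dx^2  (order 2).
h: a_k = 6, -16, -170, -152, 1648, -1164, -35806, …
ICs: h(0) = 6, h′(0) = -16.

f: a_k = 0, 8, 0, -128/3, 0, 2048/5, 0, …
g: a_k = -2, -2, -8, -14, -38, -80, -194, …
h₀=f+g: left-lcm gives L₀, ord ≤ 3.
h₀' ⇒ L via d/dx closure of L₀.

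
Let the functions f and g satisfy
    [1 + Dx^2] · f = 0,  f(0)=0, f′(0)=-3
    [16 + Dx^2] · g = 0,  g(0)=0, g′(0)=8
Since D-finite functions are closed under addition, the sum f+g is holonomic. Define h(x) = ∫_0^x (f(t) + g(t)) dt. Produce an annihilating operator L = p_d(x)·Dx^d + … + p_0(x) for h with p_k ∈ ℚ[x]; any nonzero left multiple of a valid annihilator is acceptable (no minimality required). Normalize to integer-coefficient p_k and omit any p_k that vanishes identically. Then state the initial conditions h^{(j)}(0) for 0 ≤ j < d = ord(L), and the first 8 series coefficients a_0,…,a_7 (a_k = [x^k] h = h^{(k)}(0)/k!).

f: a_k = 0, -3, 0, 1/2, 0, -1/40, 0, 1/1680, …
g: a_k = 0, 8, 0, -64/3, 0, 256/15, 0, -2048/315, …
h₀=f+g: left-lcm gives L₀, ord ≤ 4.
Integrate: L := L₀·Dx.
L = 16·Dx + 17·Dx^3 + Dx^5  (order 5).
h: a_k = 0, 0, 5/2, 0, -125/24, 0, 409/144, 0, …
ICs: h(0) = 0, h′(0) = 0, h′′(0) = 5, h′′′(0) = 0, h′′′′(0) = -125.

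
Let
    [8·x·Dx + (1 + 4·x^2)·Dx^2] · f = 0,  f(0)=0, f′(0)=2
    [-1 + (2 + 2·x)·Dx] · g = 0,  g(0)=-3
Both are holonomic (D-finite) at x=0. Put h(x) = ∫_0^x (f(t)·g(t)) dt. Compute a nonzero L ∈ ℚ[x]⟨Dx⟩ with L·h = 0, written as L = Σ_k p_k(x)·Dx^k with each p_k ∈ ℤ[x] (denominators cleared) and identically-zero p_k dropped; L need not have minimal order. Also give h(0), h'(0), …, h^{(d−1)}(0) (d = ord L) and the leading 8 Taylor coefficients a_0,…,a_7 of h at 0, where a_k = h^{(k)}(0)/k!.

f: a_k = 0, 2, 0, -8/3, 0, 32/5, 0, -128/7, …
g: a_k = -3, -3/2, 3/8, -3/16, 15/128, -21/256, 63/1024, -99/2048, …
L₀ := L_f ⊗_s L_g (sym. prod.), ord ≤ 2.
Integrate: L := L₀·Dx.
L = (3 - 16·x - 4·x^2)·Dx + (-4 + 28·x + 48·x^2 + 16·x^3)·Dx^2 + (4 + 8·x + 20·x^2 + 32·x^3 + 16·x^4)·Dx^3  (order 3).
h: a_k = 0, 0, -3, -1, 35/16, 29/40, -6389/1920, -847/640, …
ICs: h(0) = 0, h′(0) = 0, h′′(0) = -6.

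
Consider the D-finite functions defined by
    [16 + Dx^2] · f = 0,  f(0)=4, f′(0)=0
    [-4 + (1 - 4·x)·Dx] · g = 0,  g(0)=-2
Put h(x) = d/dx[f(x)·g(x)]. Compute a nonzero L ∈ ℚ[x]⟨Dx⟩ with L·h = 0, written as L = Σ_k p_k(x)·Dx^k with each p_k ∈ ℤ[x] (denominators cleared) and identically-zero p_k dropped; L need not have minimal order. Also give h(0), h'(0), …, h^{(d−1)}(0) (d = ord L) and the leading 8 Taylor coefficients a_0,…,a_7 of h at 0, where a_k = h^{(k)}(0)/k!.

f: a_k = 4, 0, -32, 0, 128/3, 0, -1024/45, 0, …
g: a_k = -2, -8, -32, -128, -512, -2048, -8192, -32768, …
Sym-product of L_f,L_g gives L₀ (≤ ord 2).
Derive L from L₀ (diff closure).
L = (-16 - 128·x + 256·x^2) + (-8 + 32·x)·Dx + (1 - 8·x + 16·x^2)·Dx^2  (order 2).
h: a_k = -32, -128, -768, -13312/3, -66560/3, -1593344/15, -22306816/45, -142770176/63, …
ICs: h(0) = -32, h′(0) = -128.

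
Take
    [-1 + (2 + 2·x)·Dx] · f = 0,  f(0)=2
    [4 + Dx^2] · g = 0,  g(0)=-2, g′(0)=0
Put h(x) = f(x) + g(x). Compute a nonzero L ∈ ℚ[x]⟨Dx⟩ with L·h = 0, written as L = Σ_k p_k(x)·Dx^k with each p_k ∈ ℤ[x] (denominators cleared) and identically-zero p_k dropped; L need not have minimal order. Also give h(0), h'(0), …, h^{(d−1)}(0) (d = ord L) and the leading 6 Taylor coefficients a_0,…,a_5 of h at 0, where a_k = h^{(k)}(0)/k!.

L = (-76 - 128·x - 64·x^2) + (120 + 376·x + 384·x^2 + 128·x^3)·Dx + (-19 - 32·x - 16·x^2)·Dx^2 + (30 + 94·x + 96·x^2 + 32·x^3)·Dx^3  (order 3).
h: a_k = 0, 1, 15/4, 1/8, -271/192, 7/128, …
ICs: h(0) = 0, h′(0) = 1, h′′(0) = 15/2.

f: a_k = 2, 1, -1/4, 1/8, -5/64, 7/128, …
g: a_k = -2, 0, 4, 0, -4/3, 0, …
f+g: L₀ = lclm(L_f,L_g), ord ≤ 1+2.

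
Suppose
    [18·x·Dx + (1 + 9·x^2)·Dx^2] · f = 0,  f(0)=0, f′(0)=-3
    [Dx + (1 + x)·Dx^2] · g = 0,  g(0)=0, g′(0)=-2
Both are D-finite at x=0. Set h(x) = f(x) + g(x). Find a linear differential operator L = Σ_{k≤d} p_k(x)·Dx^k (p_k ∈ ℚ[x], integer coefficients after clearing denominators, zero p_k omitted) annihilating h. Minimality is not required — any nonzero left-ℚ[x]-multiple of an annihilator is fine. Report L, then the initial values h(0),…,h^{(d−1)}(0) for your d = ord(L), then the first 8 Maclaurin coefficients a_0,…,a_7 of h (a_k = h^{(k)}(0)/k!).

L = (-18 - 54·x + 486·x^2 + 162·x^3)·Dx + (-20 - 36·x + 432·x^2 + 972·x^3 + 324·x^4)·Dx^2 + (-1 + 17·x + 18·x^2 + 162·x^3 + 243·x^4 + 81·x^5)·Dx^3  (order 3).
h: a_k = 0, -5, 1, 25/3, 1/2, -49, 1/3, 2185/7, …
ICs: h(0) = 0, h′(0) = -5, h′′(0) = 2.

f: a_k = 0, -3, 0, 9, 0, -243/5, 0, 2187/7, …
g: a_k = 0, -2, 1, -2/3, 1/2, -2/5, 1/3, -2/7, …
h₀=f+g: left-lcm gives L₀, ord ≤ 4.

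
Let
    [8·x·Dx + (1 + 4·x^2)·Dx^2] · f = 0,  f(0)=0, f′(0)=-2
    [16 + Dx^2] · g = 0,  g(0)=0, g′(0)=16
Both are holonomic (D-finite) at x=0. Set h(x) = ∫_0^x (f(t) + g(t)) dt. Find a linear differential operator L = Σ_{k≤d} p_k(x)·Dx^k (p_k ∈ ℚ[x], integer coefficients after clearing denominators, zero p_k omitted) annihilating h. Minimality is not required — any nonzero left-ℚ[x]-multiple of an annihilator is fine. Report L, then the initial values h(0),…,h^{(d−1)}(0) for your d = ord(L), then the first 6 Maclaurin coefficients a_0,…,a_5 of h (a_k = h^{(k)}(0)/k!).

L = (-512·x + 5120·x^3 + 4096·x^5)·Dx^2 + (16 + 512·x^2 + 2304·x^4 + 2048·x^6)·Dx^3 + (-32·x + 320·x^3 + 256·x^5)·Dx^4 + (1 + 32·x^2 + 144·x^4 + 128·x^6)·Dx^5  (order 5).
h: a_k = 0, 0, 7, 0, -10, 0, …
ICs: h(0) = 0, h′(0) = 0, h′′(0) = 14, h′′′(0) = 0, h′′′′(0) = -240.

f: a_k = 0, -2, 0, 8/3, 0, -32/5, …
g: a_k = 0, 16, 0, -128/3, 0, 512/15, …
h₀=f+g: left-lcm gives L₀, ord ≤ 4.
Integrate: L := L₀·Dx.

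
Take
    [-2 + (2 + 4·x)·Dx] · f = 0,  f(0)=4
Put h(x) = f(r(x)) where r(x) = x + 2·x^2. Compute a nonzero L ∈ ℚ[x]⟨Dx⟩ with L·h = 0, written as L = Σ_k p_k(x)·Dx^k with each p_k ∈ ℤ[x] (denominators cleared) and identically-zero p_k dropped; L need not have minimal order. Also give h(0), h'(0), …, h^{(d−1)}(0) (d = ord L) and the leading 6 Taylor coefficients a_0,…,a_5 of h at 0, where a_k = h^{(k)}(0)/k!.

f: a_k = 4, 4, -2, 2, -5/2, 7/2, …
f∘r: x↦r, Dx↦Dx/r' in L_f ⇒ L₀.
L = (-1 - 4·x) + (1 + 2·x + 4·x^2)·Dx  (order 1).
h: a_k = 4, 4, 6, -6, 3/2, 15/2, …
ICs: h(0) = 4.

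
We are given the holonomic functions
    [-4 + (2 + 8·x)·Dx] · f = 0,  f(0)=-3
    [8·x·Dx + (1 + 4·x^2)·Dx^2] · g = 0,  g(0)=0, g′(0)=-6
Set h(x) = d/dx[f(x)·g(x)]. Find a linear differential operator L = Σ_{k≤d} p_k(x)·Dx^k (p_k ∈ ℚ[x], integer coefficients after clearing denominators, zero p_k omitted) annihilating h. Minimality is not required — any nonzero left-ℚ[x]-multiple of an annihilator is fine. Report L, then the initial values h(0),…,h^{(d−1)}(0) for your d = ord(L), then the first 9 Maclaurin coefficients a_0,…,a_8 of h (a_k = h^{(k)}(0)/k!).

f: a_k = -3, -6, 6, -12, 30, -84, 252, -792, 2574, …
g: a_k = 0, -6, 0, 8, 0, -96/5, 0, 384/7, 0, …
h₀=f·g: eliminate ⇒ L₀, order ≤ 1·2.
Differentiate: ansatz ord ≤ ord L₀ ⇒ L.
L = (-4 + 160·x + 320·x^2 - 384·x^3 - 192·x^4) + (16 + 120·x + 432·x^2 + 544·x^3 - 1344·x^4 - 768·x^5)·Dx + (3 + 20·x + 24·x^2 - 16·x^3 - 16·x^4 - 384·x^5 - 256·x^6)·Dx^2  (order 2).
h: a_k = 18, 72, -180, 96, -372, 15696/5, -54312/5, 1114752/35, -829260/7, …
ICs: h(0) = 18, h′(0) = 72.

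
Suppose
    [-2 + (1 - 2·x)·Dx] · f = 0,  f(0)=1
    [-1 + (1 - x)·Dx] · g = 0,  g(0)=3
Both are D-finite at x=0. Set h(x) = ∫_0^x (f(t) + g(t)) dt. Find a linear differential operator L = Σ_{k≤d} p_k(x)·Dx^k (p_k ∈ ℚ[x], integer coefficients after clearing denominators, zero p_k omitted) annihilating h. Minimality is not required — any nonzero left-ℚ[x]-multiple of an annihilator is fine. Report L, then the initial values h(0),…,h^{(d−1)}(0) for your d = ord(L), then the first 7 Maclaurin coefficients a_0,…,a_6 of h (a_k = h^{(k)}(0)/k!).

f: a_k = 1, 2, 4, 8, 16, 32, 64, …
g: a_k = 3, 3, 3, 3, 3, 3, 3, …
L₀ := lclm(L_f,L_g); ord L₀ ≤ 1+1.
∫: right-multiply L₀ by Dx.
L = -4·Dx + (6 - 8·x)·Dx^2 + (-1 + 3·x - 2·x^2)·Dx^3  (order 3).
h: a_k = 0, 4, 5/2, 7/3, 11/4, 19/5, 35/6, …
ICs: h(0) = 0, h′(0) = 4, h′′(0) = 5.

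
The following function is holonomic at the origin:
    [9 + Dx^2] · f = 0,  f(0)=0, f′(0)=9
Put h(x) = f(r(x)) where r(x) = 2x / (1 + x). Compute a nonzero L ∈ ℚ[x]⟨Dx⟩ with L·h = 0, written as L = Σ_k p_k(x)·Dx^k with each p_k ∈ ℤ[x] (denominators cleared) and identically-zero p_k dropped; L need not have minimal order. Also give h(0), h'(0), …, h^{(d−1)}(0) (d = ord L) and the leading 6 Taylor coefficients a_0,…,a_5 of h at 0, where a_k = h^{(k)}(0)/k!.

f: a_k = 0, 9, 0, -27/2, 0, 243/40, …
Substitute x→r, Dx→(1/r')Dx; clear ⇒ L₀.
L = 36 + (2 + 6·x + 6·x^2 + 2·x^3)·Dx + (1 + 4·x + 6·x^2 + 4·x^3 + x^4)·Dx^2  (order 2).
h: a_k = 0, 18, -18, -90, 306, -2178/5, …
ICs: h(0) = 0, h′(0) = 18.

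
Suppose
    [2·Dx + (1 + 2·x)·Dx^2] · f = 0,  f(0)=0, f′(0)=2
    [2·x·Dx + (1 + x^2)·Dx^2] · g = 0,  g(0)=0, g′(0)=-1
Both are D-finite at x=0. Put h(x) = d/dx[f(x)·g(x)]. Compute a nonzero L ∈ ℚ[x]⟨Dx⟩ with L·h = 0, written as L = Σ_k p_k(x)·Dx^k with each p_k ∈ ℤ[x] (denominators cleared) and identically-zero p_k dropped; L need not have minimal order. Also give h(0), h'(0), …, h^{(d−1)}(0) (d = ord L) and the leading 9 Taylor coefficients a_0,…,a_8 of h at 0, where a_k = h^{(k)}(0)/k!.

L = (24 + 80·x + 88·x^2 + 240·x^3 + 240·x^4 + 208·x^5 + 16·x^7) + (12 + 80·x + 332·x^2 + 608·x^3 + 880·x^4 + 744·x^5 + 560·x^6 + 24·x^7 + 56·x^8)·Dx + (12 + 52·x + 168·x^2 + 372·x^3 + 516·x^4 + 564·x^5 + 384·x^6 + 276·x^7 + 24·x^8 + 32·x^9)·Dx^2 + (2 + 12·x + 34·x^2 + 64·x^3 + 87·x^4 + 96·x^5 + 84·x^6 + 48·x^7 + 33·x^8 + 4·x^9 + 4·x^10)·Dx^3  (order 3).
h: a_k = 0, -4, 6, -8, 50/3, -532/15, 1022/15, -656/5, 9122/35, …
ICs: h(0) = 0, h′(0) = -4, h′′(0) = 12.

f: a_k = 0, 2, -2, 8/3, -4, 32/5, -32/3, 128/7, -32, …
g: a_k = 0, -1, 0, 1/3, 0, -1/5, 0, 1/7, 0, …
f·g: L₀ = L_f ⊗_s L_g, ord ≤ 2·2.
Derive L from L₀ (diff closure).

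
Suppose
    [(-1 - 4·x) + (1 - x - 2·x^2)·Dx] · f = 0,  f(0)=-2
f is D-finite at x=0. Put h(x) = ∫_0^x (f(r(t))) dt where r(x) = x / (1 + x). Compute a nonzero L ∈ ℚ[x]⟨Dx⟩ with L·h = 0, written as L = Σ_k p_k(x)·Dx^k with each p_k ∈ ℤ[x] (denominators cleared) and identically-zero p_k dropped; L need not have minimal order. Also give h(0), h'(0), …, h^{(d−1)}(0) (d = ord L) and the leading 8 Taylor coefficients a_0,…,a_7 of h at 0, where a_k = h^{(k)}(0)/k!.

L = (1 + 5·x)·Dx + (-1 - 2·x + x^2 + 2·x^3)·Dx^2  (order 2).
h: a_k = 0, -2, -1, -4/3, 0, -8/5, 4/3, -24/7, …
ICs: h(0) = 0, h′(0) = -2.

f: a_k = -2, -2, -6, -10, -22, -42, -86, -170, …
Substitute x→r, Dx→(1/r')Dx; clear ⇒ L₀.
Integrate: L := L₀·Dx.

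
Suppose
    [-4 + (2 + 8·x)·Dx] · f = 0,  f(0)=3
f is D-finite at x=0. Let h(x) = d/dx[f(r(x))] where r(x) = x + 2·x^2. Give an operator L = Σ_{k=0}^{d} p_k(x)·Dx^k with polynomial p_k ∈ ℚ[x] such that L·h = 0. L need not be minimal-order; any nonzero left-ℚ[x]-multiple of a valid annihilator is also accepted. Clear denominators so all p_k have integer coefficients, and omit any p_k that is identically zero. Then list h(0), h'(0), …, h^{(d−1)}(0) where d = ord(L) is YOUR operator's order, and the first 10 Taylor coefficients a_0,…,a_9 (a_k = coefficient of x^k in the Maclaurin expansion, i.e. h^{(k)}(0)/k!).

L = 2 + (-1 - 8·x - 24·x^2 - 32·x^3)·Dx  (order 1).
h: a_k = 6, 12, -36, 72, -60, -216, 1176, -2928, 2916, 9480, …
ICs: h(0) = 6.

f: a_k = 3, 6, -6, 12, -30, 84, -252, 792, -2574, 8580, …
L₀ from L_f via x↦r, Dx↦r'^{-1}Dx.
h=h₀': d/dx-closure on L₀ ⇒ L.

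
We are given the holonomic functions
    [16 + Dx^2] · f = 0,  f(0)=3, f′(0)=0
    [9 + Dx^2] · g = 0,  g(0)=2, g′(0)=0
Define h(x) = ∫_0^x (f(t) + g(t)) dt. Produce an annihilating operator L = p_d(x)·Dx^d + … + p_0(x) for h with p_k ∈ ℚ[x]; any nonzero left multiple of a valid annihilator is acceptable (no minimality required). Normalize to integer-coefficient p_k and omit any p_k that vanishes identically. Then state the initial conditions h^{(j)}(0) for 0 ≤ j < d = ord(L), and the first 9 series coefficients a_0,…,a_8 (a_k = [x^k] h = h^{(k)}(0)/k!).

f: a_k = 3, 0, -24, 0, 32, 0, -256/15, 0, 512/105, …
g: a_k = 2, 0, -9, 0, 27/4, 0, -81/40, 0, 729/2240, …
f+g: L₀ = lclm(L_f,L_g), ord ≤ 2+2.
∫: right-multiply L₀ by Dx.
L = 144·Dx + 25·Dx^3 + Dx^5  (order 5).
h: a_k = 0, 5, 0, -11, 0, 31/4, 0, -2291/840, 0, …
ICs: h(0) = 0, h′(0) = 5, h′′(0) = 0, h′′′(0) = -66, h′′′′(0) = 0.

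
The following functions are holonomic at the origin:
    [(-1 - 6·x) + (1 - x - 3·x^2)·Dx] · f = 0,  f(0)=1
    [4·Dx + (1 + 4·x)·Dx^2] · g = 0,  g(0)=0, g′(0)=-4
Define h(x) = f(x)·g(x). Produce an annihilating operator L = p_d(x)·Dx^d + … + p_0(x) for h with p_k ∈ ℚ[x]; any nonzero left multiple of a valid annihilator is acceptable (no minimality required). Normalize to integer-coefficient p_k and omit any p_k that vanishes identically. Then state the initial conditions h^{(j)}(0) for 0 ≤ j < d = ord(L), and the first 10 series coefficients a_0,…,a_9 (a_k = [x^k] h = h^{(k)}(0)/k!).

f: a_k = 1, 1, 4, 7, 19, 40, 97, 217, 508, 1159, …
g: a_k = 0, -4, 8, -64/3, 64, -1024/5, 2048/3, -16384/7, 8192, -262144/9, …
h₀=f·g: eliminate ⇒ L₀, order ≤ 1·2.
L = (10 + 48·x) + (-2 + 24·x + 60·x^2)·Dx + (-1 - 3·x + 7·x^2 + 12·x^3)·Dx^2  (order 2).
h: a_k = 0, -4, 4, -88/3, 140/3, -3692/15, 8648/15, -262756/105, 779012/105, -9202808/315, …
ICs: h(0) = 0, h′(0) = -4.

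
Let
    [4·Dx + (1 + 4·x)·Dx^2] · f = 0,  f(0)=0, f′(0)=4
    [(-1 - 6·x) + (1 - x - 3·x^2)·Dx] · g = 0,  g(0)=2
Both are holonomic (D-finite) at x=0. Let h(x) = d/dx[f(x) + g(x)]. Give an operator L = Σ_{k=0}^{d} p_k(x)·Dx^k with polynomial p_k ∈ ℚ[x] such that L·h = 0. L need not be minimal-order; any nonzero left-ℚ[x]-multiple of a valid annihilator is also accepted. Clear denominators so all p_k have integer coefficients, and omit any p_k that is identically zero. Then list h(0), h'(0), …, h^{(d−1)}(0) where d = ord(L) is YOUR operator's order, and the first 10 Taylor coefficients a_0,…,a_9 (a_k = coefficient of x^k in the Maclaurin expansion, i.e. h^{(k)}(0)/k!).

L = (-212 - 1072·x - 3144·x^2 - 2160·x^3 - 2592·x^4) + (-5 - 248·x - 1922·x^2 - 4308·x^3 - 4464·x^4 - 4320·x^5)·Dx + (6 + 53·x + 108·x^2 - 110·x^3 - 519·x^4 - 1044·x^5 - 864·x^6)·Dx^2  (order 2).
h: a_k = 6, 0, 106, -104, 1424, -2932, 19422, -57408, 283006, -994916, …
ICs: h(0) = 6, h′(0) = 0.

f: a_k = 0, 4, -8, 64/3, -64, 1024/5, -2048/3, 16384/7, -8192, 262144/9, …
g: a_k = 2, 2, 8, 14, 38, 80, 194, 434, 1016, 2318, …
h₀=f+g: left-lcm gives L₀, ord ≤ 3.
Differentiate: ansatz ord ≤ ord L₀ ⇒ L.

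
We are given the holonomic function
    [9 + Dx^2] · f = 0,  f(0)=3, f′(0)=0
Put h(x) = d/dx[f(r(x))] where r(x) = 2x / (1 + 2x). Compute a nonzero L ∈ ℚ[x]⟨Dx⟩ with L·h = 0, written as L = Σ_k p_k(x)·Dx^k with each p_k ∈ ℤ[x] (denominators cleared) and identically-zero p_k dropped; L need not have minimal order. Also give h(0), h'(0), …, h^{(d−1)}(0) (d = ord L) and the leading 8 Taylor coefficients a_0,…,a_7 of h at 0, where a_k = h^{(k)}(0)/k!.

f: a_k = 3, 0, -27/2, 0, 81/8, 0, -243/80, 0, …
f∘r: x↦r, Dx↦Dx/r' in L_f ⇒ L₀.
Derive L from L₀ (diff closure).
L = (60 + 96·x + 96·x^2) + (12 + 72·x + 144·x^2 + 96·x^3)·Dx + (1 + 8·x + 24·x^2 + 32·x^3 + 16·x^4)·Dx^2  (order 2).
h: a_k = 0, -108, 648, -1944, 2160, 58968/5, -462672/5, 14090544/35, …
ICs: h(0) = 0, h′(0) = -108.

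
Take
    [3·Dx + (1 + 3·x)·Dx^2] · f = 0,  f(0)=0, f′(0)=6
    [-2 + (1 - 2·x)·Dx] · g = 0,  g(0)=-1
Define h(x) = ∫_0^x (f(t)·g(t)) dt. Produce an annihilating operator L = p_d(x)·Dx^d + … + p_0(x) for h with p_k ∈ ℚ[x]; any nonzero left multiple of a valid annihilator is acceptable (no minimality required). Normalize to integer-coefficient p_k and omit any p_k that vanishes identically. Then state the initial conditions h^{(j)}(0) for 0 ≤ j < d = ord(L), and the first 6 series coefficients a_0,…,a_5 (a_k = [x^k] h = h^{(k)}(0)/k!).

f: a_k = 0, 6, -9, 18, -81/2, 486/5, …
g: a_k = -1, -2, -4, -8, -16, -32, …
L₀ := L_f ⊗_s L_g (sym. prod.), ord ≤ 2.
Integrate: L := L₀·Dx.
L = 6·Dx + (1 + 18·x)·Dx^2 + (-1 - x + 6·x^2)·Dx^3  (order 3).
h: a_k = 0, 0, -3, -1, -6, -3/2, …
ICs: h(0) = 0, h′(0) = 0, h′′(0) = -6.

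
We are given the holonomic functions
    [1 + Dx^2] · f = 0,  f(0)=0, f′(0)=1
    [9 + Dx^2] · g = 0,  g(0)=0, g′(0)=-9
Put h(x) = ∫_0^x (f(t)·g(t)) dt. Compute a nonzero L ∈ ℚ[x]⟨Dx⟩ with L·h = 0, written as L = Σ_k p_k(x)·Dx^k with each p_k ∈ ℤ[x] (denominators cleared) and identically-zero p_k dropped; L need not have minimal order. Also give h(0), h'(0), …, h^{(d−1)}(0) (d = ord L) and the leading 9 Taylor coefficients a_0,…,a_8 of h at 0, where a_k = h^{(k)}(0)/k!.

f: a_k = 0, 1, 0, -1/6, 0, 1/120, 0, -1/5040, 0, …
g: a_k = 0, -9, 0, 27/2, 0, -243/40, 0, 729/560, 0, …
Sym-product of L_f,L_g gives L₀ (≤ ord 4).
Integrate: L := L₀·Dx.
L = 64·Dx + 20·Dx^3 + Dx^5  (order 5).
h: a_k = 0, 0, 0, -3, 0, 3, 0, -6/5, 0, …
ICs: h(0) = 0, h′(0) = 0, h′′(0) = 0, h′′′(0) = -18, h′′′′(0) = 0.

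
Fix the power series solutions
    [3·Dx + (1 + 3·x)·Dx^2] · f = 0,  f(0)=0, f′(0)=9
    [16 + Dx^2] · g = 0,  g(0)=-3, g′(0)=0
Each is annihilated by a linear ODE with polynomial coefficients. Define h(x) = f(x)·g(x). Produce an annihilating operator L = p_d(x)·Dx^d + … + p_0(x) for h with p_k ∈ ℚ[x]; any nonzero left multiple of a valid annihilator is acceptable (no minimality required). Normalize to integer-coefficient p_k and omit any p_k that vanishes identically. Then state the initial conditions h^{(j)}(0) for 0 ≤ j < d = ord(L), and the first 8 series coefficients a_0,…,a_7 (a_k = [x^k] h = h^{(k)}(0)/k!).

L = (2272 + 127488·x + 781056·x^2 + 1769472·x^3 + 1327104·x^4) + (4416 + 50112·x + 165888·x^2 + 165888·x^3)·Dx + (1022 + 19392·x + 102816·x^2 + 221184·x^3 + 165888·x^4)·Dx^2 + (276 + 3132·x + 10368·x^2 + 10368·x^3)·Dx^3 + (55 + 714·x + 3375·x^2 + 6912·x^3 + 5184·x^4)·Dx^4  (order 4).
h: a_k = 0, -27, 81/2, 135, -567/4, -387/5, 135/2, -807/35, …
ICs: h(0) = 0, h′(0) = -27, h′′(0) = 81, h′′′(0) = 810.

f: a_k = 0, 9, -27/2, 27, -243/4, 729/5, -729/2, 6561/7, …
g: a_k = -3, 0, 24, 0, -32, 0, 256/15, 0, …
h₀=f·g: eliminate ⇒ L₀, order ≤ 2·2.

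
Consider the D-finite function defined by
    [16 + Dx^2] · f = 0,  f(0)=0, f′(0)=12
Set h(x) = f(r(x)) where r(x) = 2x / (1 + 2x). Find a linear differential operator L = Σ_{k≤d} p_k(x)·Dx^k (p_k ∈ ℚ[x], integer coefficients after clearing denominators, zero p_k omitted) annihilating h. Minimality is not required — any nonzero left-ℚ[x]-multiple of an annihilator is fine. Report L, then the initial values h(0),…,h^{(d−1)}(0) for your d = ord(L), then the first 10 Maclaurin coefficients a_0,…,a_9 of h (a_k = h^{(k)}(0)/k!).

f: a_k = 0, 12, 0, -32, 0, 128/5, 0, -1024/105, 0, 2048/945, …
f∘r: x↦r, Dx↦Dx/r' in L_f ⇒ L₀.
L = 64 + (4 + 24·x + 48·x^2 + 32·x^3)·Dx + (1 + 8·x + 24·x^2 + 32·x^3 + 16·x^4)·Dx^2  (order 2).
h: a_k = 0, 24, -48, -160, 1344, -24704/5, 11520, -1260032/105, -644096/15, 61650944/189, …
ICs: h(0) = 0, h′(0) = 24.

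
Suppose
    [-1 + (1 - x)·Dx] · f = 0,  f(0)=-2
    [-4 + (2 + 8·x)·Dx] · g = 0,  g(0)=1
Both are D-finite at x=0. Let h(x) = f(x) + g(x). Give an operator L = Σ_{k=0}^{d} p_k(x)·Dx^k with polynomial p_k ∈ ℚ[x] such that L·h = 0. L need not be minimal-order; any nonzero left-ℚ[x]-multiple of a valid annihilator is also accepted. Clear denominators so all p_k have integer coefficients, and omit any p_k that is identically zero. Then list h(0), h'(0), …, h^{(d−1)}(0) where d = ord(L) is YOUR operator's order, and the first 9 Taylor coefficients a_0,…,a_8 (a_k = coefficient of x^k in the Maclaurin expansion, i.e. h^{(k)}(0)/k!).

L = (-8 - 12·x) + (6 + 8·x + 36·x^2)·Dx + (1 - 3·x - 22·x^2 + 24·x^3)·Dx^2  (order 2).
h: a_k = -1, 0, -4, 2, -12, 26, -86, 262, -860, …
ICs: h(0) = -1, h′(0) = 0.

f: a_k = -2, -2, -2, -2, -2, -2, -2, -2, -2, …
g: a_k = 1, 2, -2, 4, -10, 28, -84, 264, -858, …
h₀=f+g: left-lcm gives L₀, ord ≤ 2.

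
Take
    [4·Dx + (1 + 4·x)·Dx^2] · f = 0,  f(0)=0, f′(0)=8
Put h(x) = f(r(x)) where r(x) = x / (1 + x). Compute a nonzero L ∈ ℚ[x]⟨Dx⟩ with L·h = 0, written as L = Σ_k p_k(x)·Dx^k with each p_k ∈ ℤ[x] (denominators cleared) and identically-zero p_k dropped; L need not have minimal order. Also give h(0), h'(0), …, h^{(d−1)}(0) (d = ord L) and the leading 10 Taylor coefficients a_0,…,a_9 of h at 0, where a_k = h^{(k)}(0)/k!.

f: a_k = 0, 8, -16, 128/3, -128, 2048/5, -4096/3, 32768/7, -16384, 524288/9, …
L₀ from L_f via x↦r, Dx↦r'^{-1}Dx.
L = (6 + 10·x)·Dx + (1 + 6·x + 5·x^2)·Dx^2  (order 2).
h: a_k = 0, 8, -24, 248/3, -312, 6248/5, -5208, 156248/7, -97656, 3906248/9, …
ICs: h(0) = 0, h′(0) = 8.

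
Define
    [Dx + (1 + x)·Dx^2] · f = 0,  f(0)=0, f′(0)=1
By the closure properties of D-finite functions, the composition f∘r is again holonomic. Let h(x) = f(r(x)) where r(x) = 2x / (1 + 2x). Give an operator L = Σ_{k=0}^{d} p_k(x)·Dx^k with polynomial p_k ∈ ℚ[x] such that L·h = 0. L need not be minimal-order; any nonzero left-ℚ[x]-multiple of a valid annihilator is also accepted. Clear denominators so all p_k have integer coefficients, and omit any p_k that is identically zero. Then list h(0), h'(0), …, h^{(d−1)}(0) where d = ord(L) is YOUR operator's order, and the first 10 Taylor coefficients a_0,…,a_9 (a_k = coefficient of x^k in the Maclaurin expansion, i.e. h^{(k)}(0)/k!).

f: a_k = 0, 1, -1/2, 1/3, -1/4, 1/5, -1/6, 1/7, -1/8, 1/9, …
Change of var in L_f (x↦r) gives L₀.
L = (6 + 16·x)·Dx + (1 + 6·x + 8·x^2)·Dx^2  (order 2).
h: a_k = 0, 2, -6, 56/3, -60, 992/5, -672, 16256/7, -8160, 261632/9, …
ICs: h(0) = 0, h′(0) = 2.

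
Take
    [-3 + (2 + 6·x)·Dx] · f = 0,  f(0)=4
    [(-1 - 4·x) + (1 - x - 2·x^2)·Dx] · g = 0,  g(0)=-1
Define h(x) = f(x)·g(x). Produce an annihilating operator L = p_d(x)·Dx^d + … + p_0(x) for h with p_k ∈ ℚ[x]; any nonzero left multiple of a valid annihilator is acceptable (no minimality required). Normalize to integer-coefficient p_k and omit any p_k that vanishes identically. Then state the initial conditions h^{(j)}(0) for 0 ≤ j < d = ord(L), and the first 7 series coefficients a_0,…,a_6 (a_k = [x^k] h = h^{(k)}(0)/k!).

f: a_k = 4, 6, -9/2, 27/4, -405/32, 1701/64, -15309/256, …
g: a_k = -1, -1, -3, -5, -11, -21, -43, …
L₀ := L_f ⊗_s L_g (sym. prod.), ord ≤ 1.
L = (5 + 11·x + 18·x^2) + (-2 - 4·x + 10·x^2 + 12·x^3)·Dx  (order 1).
h: a_k = -4, -10, -27/2, -161/4, -1747/32, -10347/64, -54031/256, …
ICs: h(0) = -4.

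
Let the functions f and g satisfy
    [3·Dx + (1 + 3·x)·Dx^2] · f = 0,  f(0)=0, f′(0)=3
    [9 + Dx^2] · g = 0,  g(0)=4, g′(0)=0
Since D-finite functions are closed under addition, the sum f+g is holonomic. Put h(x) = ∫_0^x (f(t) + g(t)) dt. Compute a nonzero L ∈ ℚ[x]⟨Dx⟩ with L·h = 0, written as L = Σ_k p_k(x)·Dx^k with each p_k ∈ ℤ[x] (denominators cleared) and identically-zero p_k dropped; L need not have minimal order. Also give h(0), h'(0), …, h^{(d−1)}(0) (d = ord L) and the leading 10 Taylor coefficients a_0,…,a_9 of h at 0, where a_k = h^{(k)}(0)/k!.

f: a_k = 0, 3, -9/2, 9, -81/4, 243/5, -243/2, 2187/7, -6561/8, 2187, …
g: a_k = 4, 0, -18, 0, 27/2, 0, -81/20, 0, 729/1120, 0, …
h₀=f+g: left-lcm gives L₀, ord ≤ 4.
∫: right-multiply L₀ by Dx.
L = (63 + 54·x + 81·x^2)·Dx^2 + (9 + 45·x + 81·x^2 + 81·x^3)·Dx^3 + (7 + 6·x + 9·x^2)·Dx^4 + (1 + 5·x + 9·x^2 + 9·x^3)·Dx^5  (order 5).
h: a_k = 0, 4, 3/2, -15/2, 9/4, -27/20, 81/10, -2511/140, 2187/56, -101979/1120, …
ICs: h(0) = 0, h′(0) = 4, h′′(0) = 3, h′′′(0) = -45, h′′′′(0) = 54.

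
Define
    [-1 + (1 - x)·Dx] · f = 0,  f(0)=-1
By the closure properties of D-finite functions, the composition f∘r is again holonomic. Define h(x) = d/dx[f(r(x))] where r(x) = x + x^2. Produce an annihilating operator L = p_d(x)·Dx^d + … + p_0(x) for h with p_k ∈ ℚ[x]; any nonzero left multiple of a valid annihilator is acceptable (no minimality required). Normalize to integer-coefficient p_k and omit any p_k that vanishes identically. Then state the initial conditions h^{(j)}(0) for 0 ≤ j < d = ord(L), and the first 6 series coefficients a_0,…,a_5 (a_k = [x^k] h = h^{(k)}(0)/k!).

L = (4 + 6·x + 6·x^2) + (-1 - x + 3·x^2 + 2·x^3)·Dx  (order 1).
h: a_k = -1, -4, -9, -20, -40, -78, …
ICs: h(0) = -1.

f: a_k = -1, -1, -1, -1, -1, -1, …
h₀=f(r): pull back L_f along r ⇒ L₀.
h₀' ⇒ L via d/dx closure of L₀.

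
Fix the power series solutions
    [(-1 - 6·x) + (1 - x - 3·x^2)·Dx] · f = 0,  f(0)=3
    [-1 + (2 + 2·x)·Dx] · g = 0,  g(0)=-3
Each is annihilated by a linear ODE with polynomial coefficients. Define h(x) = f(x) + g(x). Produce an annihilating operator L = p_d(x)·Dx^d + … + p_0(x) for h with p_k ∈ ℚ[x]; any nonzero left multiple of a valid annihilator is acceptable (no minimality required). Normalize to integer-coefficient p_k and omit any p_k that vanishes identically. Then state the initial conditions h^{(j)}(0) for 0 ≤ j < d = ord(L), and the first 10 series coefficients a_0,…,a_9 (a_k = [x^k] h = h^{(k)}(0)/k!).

L = (-17 - 57·x - 135·x^2 - 90·x^3) + (33 + 134·x + 387·x^2 + 510·x^3 + 225·x^4)·Dx + (-2 - 30·x - 22·x^2 + 126·x^3 + 210·x^4 + 90·x^5)·Dx^2  (order 2).
h: a_k = 0, 3/2, 99/8, 333/16, 7311/128, 30699/256, 298047/1024, 1333149/2048, 49939719/32768, 227866527/65536, …
ICs: h(0) = 0, h′(0) = 3/2.

f: a_k = 3, 3, 12, 21, 57, 120, 291, 651, 1524, 3477, …
g: a_k = -3, -3/2, 3/8, -3/16, 15/128, -21/256, 63/1024, -99/2048, 1287/32768, -2145/65536, …
L₀ := lclm(L_f,L_g); ord L₀ ≤ 1+1.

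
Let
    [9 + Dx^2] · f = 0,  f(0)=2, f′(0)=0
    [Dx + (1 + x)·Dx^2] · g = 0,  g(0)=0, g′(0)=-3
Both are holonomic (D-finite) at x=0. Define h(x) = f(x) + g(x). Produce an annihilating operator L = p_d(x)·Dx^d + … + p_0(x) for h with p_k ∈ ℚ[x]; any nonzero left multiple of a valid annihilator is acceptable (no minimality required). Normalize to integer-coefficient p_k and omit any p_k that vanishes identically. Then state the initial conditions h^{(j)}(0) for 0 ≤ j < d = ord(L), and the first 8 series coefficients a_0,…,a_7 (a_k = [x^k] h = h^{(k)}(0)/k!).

L = (135 + 162·x + 81·x^2)·Dx + (99 + 261·x + 243·x^2 + 81·x^3)·Dx^2 + (15 + 18·x + 9·x^2)·Dx^3 + (11 + 29·x + 27·x^2 + 9·x^3)·Dx^4  (order 4).
h: a_k = 2, -3, -15/2, -1, 15/2, -3/5, -61/40, -3/7, …
ICs: h(0) = 2, h′(0) = -3, h′′(0) = -15, h′′′(0) = -6.

f: a_k = 2, 0, -9, 0, 27/4, 0, -81/40, 0, …
g: a_k = 0, -3, 3/2, -1, 3/4, -3/5, 1/2, -3/7, …
h₀=f+g: left-lcm gives L₀, ord ≤ 4.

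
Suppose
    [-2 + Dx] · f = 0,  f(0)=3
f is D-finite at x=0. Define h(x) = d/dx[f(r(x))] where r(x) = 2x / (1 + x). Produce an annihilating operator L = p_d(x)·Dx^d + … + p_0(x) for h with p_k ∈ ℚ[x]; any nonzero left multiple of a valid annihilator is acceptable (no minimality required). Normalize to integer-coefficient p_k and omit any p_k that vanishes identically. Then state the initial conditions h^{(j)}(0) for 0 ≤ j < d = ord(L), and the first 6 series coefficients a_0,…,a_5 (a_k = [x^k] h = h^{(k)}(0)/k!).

L = (2 - 2·x) + (-1 - 2·x - x^2)·Dx  (order 1).
h: a_k = 12, 24, -12, -16, 28, -88/5, …
ICs: h(0) = 12.

f: a_k = 3, 6, 6, 4, 2, 4/5, …
Change of var in L_f (x↦r) gives L₀.
Derive L from L₀ (diff closure).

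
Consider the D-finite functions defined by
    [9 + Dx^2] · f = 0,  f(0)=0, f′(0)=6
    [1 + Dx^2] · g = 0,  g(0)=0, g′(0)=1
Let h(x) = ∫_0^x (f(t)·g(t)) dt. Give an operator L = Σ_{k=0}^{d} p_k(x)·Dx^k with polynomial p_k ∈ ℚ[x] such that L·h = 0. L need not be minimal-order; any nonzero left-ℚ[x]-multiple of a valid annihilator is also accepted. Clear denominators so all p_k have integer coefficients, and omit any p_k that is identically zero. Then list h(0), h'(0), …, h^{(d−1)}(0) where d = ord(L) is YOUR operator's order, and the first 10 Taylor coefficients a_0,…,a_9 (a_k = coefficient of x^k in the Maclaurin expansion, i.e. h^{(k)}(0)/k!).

L = 64·Dx + 20·Dx^3 + Dx^5  (order 5).
h: a_k = 0, 0, 0, 2, 0, -2, 0, 4/5, 0, -34/189, …
ICs: h(0) = 0, h′(0) = 0, h′′(0) = 0, h′′′(0) = 12, h′′′′(0) = 0.

f: a_k = 0, 6, 0, -9, 0, 81/20, 0, -243/280, 0, 243/2240, …
g: a_k = 0, 1, 0, -1/6, 0, 1/120, 0, -1/5040, 0, 1/362880, …
Product ⇒ symmetric product L₀, ord ≤ 4.
Integrate: L := L₀·Dx.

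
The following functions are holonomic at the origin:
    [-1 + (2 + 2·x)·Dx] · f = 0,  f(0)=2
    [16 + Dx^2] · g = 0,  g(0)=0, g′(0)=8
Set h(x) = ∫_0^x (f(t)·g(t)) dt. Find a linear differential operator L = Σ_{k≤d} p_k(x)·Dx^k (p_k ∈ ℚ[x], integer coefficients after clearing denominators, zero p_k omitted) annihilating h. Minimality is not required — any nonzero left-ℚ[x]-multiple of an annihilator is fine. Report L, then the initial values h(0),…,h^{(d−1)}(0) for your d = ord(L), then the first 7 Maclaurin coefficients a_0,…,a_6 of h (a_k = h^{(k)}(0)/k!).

f: a_k = 2, 1, -1/4, 1/8, -5/64, 7/128, -21/512, …
g: a_k = 0, 8, 0, -64/3, 0, 256/15, 0, …
L₀ := L_f ⊗_s L_g (sym. prod.), ord ≤ 2.
Integrate: L := L₀·Dx.
L = (67 + 128·x + 64·x^2)·Dx + (-4 - 4·x)·Dx^2 + (4 + 8·x + 4·x^2)·Dx^3  (order 3).
h: a_k = 0, 0, 8, 8/3, -67/6, -61/15, 4661/720, …
ICs: h(0) = 0, h′(0) = 0, h′′(0) = 16.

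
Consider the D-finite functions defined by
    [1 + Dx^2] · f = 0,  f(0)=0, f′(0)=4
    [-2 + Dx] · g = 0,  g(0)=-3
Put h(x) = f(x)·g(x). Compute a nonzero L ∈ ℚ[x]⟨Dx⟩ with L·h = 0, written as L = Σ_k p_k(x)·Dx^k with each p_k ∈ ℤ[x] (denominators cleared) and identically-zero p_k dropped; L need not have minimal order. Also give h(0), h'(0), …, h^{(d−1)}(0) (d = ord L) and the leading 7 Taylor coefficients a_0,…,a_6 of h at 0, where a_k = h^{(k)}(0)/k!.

f: a_k = 0, 4, 0, -2/3, 0, 1/30, 0, …
g: a_k = -3, -6, -6, -4, -2, -4/5, -4/15, …
h₀=f·g: eliminate ⇒ L₀, order ≤ 2·1.
L = 5 - 4·Dx + Dx^2  (order 2).
h: a_k = 0, -12, -24, -22, -12, -41/10, -11/15, …
ICs: h(0) = 0, h′(0) = -12.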